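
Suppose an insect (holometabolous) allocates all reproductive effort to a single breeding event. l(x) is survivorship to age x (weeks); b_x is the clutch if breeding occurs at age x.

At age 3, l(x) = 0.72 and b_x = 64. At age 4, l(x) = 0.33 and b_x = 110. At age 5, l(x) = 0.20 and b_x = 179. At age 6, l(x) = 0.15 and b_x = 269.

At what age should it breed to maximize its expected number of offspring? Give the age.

3

Expected offspring if breeding at age x = l(x) × b_x:
  age 3: 0.72 × 64 = 46.080
  age 4: 0.33 × 110 = 36.300
  age 5: 0.20 × 179 = 35.800
  age 6: 0.15 × 269 = 40.350
Maximum at age 3 (46.080).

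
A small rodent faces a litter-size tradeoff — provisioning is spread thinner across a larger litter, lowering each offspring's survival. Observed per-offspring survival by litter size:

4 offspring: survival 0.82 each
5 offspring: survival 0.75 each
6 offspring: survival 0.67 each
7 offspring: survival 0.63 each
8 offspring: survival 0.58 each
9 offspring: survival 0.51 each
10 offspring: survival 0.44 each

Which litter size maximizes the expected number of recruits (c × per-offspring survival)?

8

Expected recruits = c × s(c):
  c=4: 4 × 0.82 = 3.280
  c=5: 5 × 0.75 = 3.750
  c=6: 6 × 0.67 = 4.020
  c=7: 7 × 0.63 = 4.410
  c=8: 8 × 0.58 = 4.640
  c=9: 9 × 0.51 = 4.590
  c=10: 10 × 0.44 = 4.400
Maximum at c = 8 (4.640 recruits).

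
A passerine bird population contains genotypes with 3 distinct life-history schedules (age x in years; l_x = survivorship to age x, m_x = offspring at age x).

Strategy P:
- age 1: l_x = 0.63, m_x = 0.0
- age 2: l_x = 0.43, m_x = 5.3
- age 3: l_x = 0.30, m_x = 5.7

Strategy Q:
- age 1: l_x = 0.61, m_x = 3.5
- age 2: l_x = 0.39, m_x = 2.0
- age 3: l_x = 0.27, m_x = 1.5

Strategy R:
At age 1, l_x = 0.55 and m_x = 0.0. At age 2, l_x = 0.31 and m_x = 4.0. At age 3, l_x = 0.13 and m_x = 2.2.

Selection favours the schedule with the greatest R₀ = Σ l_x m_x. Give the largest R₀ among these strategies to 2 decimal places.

Strategy P: R₀ = 0.63×0.0 + 0.43×5.3 + 0.30×5.7 = 3.9890
Strategy Q: R₀ = 0.61×3.5 + 0.39×2.0 + 0.27×1.5 = 3.3200
Strategy R: R₀ = 0.55×0.0 + 0.31×4.0 + 0.13×2.2 = 1.5260
Highest R₀: strategy P with 3.9890.

3.99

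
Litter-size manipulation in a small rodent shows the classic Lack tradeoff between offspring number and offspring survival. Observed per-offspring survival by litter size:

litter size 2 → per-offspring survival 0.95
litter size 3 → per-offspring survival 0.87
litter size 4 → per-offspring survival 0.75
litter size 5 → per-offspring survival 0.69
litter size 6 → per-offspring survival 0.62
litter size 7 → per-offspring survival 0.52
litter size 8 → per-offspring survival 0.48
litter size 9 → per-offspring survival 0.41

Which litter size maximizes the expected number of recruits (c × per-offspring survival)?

Expected recruits = c × s(c):
  c=2: 2 × 0.95 = 1.900
  c=3: 3 × 0.87 = 2.610
  c=4: 4 × 0.75 = 3.000
  c=5: 5 × 0.69 = 3.450
  c=6: 6 × 0.62 = 3.720
  c=7: 7 × 0.52 = 3.640
  c=8: 8 × 0.48 = 3.840
  c=9: 9 × 0.41 = 3.690
Maximum at c = 8 (3.840 recruits).

8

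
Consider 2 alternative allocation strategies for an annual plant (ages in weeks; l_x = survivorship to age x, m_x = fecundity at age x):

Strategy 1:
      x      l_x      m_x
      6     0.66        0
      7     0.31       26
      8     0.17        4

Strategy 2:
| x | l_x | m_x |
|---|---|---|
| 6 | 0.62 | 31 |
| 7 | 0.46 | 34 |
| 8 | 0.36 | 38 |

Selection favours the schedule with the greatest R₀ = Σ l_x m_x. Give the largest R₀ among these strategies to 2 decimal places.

48.54

Strategy 1: R₀ = 0.66×0 + 0.31×26 + 0.17×4 = 8.7400
Strategy 2: R₀ = 0.62×31 + 0.46×34 + 0.36×38 = 48.5400
Highest R₀: strategy 2 with 48.5400.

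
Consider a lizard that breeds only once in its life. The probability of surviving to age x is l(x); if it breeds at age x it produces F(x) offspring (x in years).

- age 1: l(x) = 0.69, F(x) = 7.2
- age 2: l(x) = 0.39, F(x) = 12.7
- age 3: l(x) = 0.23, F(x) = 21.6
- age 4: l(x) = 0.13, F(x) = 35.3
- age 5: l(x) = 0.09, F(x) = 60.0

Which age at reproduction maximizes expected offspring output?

Expected offspring if breeding at age x = l(x) × F(x):
  age 1: 0.69 × 7.2 = 4.968
  age 2: 0.39 × 12.7 = 4.953
  age 3: 0.23 × 21.6 = 4.968
  age 4: 0.13 × 35.3 = 4.589
  age 5: 0.09 × 60.0 = 5.400
Maximum at age 5 (5.400).

5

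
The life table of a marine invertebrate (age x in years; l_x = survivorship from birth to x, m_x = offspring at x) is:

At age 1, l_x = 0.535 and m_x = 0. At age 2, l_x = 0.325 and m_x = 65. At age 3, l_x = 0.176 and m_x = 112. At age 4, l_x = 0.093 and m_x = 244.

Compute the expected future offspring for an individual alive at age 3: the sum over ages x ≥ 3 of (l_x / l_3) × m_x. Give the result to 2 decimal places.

l_3 = 0.176. Conditional survival from age 3 to x is l_x / l_3.
  x=3: (0.176/0.176) × 112 = 112.0000
  x=4: (0.093/0.176) × 244 = 128.9318
Sum = 112.0000 + 128.9318 = 240.9318

240.93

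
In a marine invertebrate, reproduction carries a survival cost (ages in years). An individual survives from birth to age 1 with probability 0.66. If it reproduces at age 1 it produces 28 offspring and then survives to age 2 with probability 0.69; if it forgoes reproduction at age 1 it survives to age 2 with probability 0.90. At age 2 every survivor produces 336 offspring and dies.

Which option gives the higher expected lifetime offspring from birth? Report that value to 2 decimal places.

199.58

breed at age 1: R₀ = 0.66 × (28 + 0.69 × 336) = 0.66 × 259.8400 = 171.4944
delay to age 2: R₀ = 0.66 × (0.90 × 336) = 0.66 × 302.4000 = 199.5840
Higher: delay to age 2 (199.5840).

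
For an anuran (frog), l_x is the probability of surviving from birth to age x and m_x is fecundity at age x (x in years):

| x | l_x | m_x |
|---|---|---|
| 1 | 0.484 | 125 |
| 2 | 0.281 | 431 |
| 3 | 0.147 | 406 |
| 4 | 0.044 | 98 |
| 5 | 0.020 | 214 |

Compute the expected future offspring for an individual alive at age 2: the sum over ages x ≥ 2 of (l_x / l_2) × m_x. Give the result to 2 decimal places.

l_2 = 0.281. Conditional survival from age 2 to x is l_x / l_2.
  x=2: (0.281/0.281) × 431 = 431.0000
  x=3: (0.147/0.281) × 406 = 212.3915
  x=4: (0.044/0.281) × 98 = 15.3452
  x=5: (0.020/0.281) × 214 = 15.2313
Sum = 431.0000 + 212.3915 + 15.3452 + 15.2313 = 673.9680

673.97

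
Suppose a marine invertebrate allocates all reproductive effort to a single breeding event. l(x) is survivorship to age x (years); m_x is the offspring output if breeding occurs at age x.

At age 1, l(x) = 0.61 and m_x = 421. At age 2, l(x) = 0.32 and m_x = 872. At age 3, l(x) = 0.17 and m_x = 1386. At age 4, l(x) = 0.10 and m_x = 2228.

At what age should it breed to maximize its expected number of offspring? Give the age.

Expected offspring if breeding at age x = l(x) × m_x:
  age 1: 0.61 × 421 = 256.810
  age 2: 0.32 × 872 = 279.040
  age 3: 0.17 × 1386 = 235.620
  age 4: 0.10 × 2228 = 222.800
Maximum at age 2 (279.040).

2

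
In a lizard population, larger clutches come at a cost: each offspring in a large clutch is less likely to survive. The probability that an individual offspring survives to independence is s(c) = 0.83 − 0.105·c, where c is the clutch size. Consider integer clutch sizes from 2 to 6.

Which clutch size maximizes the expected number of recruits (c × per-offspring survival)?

Expected recruits = c × s(c):
  c=2: 2 × 0.620 = 1.240
  c=3: 3 × 0.515 = 1.545
  c=4: 4 × 0.410 = 1.640
  c=5: 5 × 0.305 = 1.525
  c=6: 6 × 0.200 = 1.200
Maximum at c = 4 (1.640 recruits).

4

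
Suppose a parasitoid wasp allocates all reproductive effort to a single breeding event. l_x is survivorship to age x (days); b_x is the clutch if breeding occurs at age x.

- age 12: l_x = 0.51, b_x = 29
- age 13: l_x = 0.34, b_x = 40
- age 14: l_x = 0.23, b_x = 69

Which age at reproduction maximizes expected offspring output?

14

Expected offspring if breeding at age x = l_x × b_x:
  age 12: 0.51 × 29 = 14.790
  age 13: 0.34 × 40 = 13.600
  age 14: 0.23 × 69 = 15.870
Maximum at age 14 (15.870).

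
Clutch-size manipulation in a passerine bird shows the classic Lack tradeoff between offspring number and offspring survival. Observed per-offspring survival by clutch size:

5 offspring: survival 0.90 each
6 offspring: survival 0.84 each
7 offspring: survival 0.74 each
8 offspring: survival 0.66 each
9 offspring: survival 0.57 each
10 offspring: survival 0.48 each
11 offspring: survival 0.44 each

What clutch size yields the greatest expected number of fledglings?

8

Expected fledglings = c × s(c):
  c=5: 5 × 0.90 = 4.500
  c=6: 6 × 0.84 = 5.040
  c=7: 7 × 0.74 = 5.180
  c=8: 8 × 0.66 = 5.280
  c=9: 9 × 0.57 = 5.130
  c=10: 10 × 0.48 = 4.800
  c=11: 11 × 0.44 = 4.840
Maximum at c = 8 (5.280 fledglings).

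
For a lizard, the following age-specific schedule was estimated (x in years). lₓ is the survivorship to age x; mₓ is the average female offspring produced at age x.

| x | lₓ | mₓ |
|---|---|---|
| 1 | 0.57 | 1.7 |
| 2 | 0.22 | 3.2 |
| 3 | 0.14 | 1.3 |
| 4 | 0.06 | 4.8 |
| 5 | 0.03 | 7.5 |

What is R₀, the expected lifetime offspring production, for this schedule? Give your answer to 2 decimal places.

2.37

R₀ = Σ lₓ mₓ:
  age 1: 0.57 × 1.7 = 0.9690
  age 2: 0.22 × 3.2 = 0.7040
  age 3: 0.14 × 1.3 = 0.1820
  age 4: 0.06 × 4.8 = 0.2880
  age 5: 0.03 × 7.5 = 0.2250
R₀ = 0.9690 + 0.7040 + 0.1820 + 0.2880 + 0.2250 = 2.3680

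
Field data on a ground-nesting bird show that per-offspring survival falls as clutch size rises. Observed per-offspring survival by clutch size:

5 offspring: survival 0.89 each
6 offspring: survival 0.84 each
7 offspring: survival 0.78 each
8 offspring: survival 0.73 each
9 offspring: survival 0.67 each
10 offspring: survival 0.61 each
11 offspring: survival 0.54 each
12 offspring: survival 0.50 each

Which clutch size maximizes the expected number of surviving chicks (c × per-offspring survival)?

Expected surviving chicks = c × s(c):
  c=5: 5 × 0.89 = 4.450
  c=6: 6 × 0.84 = 5.040
  c=7: 7 × 0.78 = 5.460
  c=8: 8 × 0.73 = 5.840
  c=9: 9 × 0.67 = 6.030
  c=10: 10 × 0.61 = 6.100
  c=11: 11 × 0.54 = 5.940
  c=12: 12 × 0.50 = 6.000
Maximum at c = 10 (6.100 surviving chicks).

10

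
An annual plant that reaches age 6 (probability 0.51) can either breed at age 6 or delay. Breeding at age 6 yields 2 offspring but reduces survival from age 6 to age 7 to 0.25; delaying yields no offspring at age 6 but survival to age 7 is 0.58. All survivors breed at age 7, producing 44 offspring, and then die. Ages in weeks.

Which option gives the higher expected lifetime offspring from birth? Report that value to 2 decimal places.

13.02

breed at age 6: R₀ = 0.51 × (2 + 0.25 × 44) = 0.51 × 13.0000 = 6.6300
delay to age 7: R₀ = 0.51 × (0.58 × 44) = 0.51 × 25.5200 = 13.0152
Higher: delay to age 7 (13.0152).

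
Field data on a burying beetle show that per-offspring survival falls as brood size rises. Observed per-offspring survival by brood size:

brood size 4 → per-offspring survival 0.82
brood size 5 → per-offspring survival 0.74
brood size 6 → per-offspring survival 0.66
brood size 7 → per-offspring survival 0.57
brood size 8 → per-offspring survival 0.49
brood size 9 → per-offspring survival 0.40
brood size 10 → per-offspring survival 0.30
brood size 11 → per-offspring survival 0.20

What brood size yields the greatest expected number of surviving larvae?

7

Expected surviving larvae = c × s(c):
  c=4: 4 × 0.82 = 3.280
  c=5: 5 × 0.74 = 3.700
  c=6: 6 × 0.66 = 3.960
  c=7: 7 × 0.57 = 3.990
  c=8: 8 × 0.49 = 3.920
  c=9: 9 × 0.40 = 3.600
  c=10: 10 × 0.30 = 3.000
  c=11: 11 × 0.20 = 2.200
Maximum at c = 7 (3.990 surviving larvae).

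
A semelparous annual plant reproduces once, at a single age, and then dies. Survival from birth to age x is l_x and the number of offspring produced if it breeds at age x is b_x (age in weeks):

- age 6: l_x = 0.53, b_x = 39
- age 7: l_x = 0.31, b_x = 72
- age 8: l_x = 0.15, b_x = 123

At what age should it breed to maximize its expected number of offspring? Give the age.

Expected offspring if breeding at age x = l_x × b_x:
  age 6: 0.53 × 39 = 20.670
  age 7: 0.31 × 72 = 22.320
  age 8: 0.15 × 123 = 18.450
Maximum at age 7 (22.320).

7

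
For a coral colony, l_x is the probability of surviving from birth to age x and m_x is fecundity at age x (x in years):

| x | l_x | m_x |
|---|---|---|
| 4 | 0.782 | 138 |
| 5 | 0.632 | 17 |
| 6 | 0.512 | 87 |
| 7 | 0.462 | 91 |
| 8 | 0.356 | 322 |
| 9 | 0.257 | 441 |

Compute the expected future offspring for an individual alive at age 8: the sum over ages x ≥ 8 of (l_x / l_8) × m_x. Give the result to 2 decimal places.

640.36

l_8 = 0.356. Conditional survival from age 8 to x is l_x / l_8.
  x=8: (0.356/0.356) × 322 = 322.0000
  x=9: (0.257/0.356) × 441 = 318.3624
Sum = 322.0000 + 318.3624 = 640.3624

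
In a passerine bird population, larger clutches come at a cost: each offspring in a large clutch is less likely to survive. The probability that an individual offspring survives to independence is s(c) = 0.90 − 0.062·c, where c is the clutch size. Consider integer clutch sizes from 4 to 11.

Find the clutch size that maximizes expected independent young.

Expected independent young = c × s(c):
  c=4: 4 × 0.652 = 2.608
  c=5: 5 × 0.590 = 2.950
  c=6: 6 × 0.528 = 3.168
  c=7: 7 × 0.466 = 3.262
  c=8: 8 × 0.404 = 3.232
  c=9: 9 × 0.342 = 3.078
  c=10: 10 × 0.280 = 2.800
  c=11: 11 × 0.218 = 2.398
Maximum at c = 7 (3.262 independent young).

7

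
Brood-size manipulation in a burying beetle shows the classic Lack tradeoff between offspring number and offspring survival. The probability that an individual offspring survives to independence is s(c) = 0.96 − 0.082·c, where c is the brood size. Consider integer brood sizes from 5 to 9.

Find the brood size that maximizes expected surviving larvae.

6

Expected surviving larvae = c × s(c):
  c=5: 5 × 0.550 = 2.750
  c=6: 6 × 0.468 = 2.808
  c=7: 7 × 0.386 = 2.702
  c=8: 8 × 0.304 = 2.432
  c=9: 9 × 0.222 = 1.998
Maximum at c = 6 (2.808 surviving larvae).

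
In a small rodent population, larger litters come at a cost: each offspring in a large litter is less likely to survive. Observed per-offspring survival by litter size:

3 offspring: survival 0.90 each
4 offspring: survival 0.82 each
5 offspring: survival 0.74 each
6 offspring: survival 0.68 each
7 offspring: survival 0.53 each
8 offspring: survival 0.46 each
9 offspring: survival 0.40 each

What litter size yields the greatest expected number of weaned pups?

Expected weaned pups = c × s(c):
  c=3: 3 × 0.90 = 2.700
  c=4: 4 × 0.82 = 3.280
  c=5: 5 × 0.74 = 3.700
  c=6: 6 × 0.68 = 4.080
  c=7: 7 × 0.53 = 3.710
  c=8: 8 × 0.46 = 3.680
  c=9: 9 × 0.40 = 3.600
Maximum at c = 6 (4.080 weaned pups).

6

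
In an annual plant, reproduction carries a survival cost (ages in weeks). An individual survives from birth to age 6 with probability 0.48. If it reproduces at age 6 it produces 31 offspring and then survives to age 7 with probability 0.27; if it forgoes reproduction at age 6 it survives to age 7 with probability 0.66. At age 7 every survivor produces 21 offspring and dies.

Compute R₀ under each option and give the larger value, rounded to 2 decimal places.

17.60

breed at age 6: R₀ = 0.48 × (31 + 0.27 × 21) = 0.48 × 36.6700 = 17.6016
delay to age 7: R₀ = 0.48 × (0.66 × 21) = 0.48 × 13.8600 = 6.6528
Higher: breed at age 6 (17.6016).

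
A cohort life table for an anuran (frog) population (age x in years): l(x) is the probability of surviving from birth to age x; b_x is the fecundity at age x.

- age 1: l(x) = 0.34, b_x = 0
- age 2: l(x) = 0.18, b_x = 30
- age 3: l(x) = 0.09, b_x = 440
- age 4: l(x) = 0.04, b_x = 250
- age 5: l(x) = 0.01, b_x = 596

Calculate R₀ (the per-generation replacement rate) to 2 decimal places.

60.96

R₀ = Σ l(x) b_x:
  age 1: 0.34 × 0 = 0.0000
  age 2: 0.18 × 30 = 5.4000
  age 3: 0.09 × 440 = 39.6000
  age 4: 0.04 × 250 = 10.0000
  age 5: 0.01 × 596 = 5.9600
R₀ = 0.0000 + 5.4000 + 39.6000 + 10.0000 + 5.9600 = 60.9600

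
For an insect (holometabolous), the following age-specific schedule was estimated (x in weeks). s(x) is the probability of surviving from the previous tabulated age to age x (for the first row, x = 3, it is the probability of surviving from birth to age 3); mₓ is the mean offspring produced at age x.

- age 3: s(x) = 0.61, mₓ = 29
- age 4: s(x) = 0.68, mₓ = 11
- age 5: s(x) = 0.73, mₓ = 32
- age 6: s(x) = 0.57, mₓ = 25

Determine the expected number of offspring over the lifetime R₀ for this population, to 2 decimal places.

36.26

Survivorship from birth: l_x = s_3·s_4·…·s_x.
  l_3 = 0.61000
  l_4 = 0.41480
  l_5 = 0.30280
  l_6 = 0.17260
R₀ = Σ l_x mₓ:
  age 3: 0.61000 × 29 = 17.6900
  age 4: 0.41480 × 11 = 4.5628
  age 5: 0.30280 × 32 = 9.6896
  age 6: 0.17260 × 25 = 4.3150
R₀ = 17.6900 + 4.5628 + 9.6896 + 4.3150 = 36.2574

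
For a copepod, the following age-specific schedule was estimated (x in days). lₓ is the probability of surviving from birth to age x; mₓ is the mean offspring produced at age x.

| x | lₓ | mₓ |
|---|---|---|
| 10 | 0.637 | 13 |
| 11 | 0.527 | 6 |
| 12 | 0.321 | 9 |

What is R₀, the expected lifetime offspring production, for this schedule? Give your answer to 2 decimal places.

R₀ = Σ lₓ mₓ:
  age 10: 0.637 × 13 = 8.2810
  age 11: 0.527 × 6 = 3.1620
  age 12: 0.321 × 9 = 2.8890
R₀ = 8.2810 + 3.1620 + 2.8890 = 14.3320

14.33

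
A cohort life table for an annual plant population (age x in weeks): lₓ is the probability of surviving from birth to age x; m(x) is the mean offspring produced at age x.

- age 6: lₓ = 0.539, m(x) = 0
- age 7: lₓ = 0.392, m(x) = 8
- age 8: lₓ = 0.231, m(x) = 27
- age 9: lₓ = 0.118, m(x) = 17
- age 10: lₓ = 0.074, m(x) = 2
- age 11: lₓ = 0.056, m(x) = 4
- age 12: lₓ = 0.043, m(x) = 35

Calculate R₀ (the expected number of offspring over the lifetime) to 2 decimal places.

R₀ = Σ lₓ m(x):
  age 6: 0.539 × 0 = 0.0000
  age 7: 0.392 × 8 = 3.1360
  age 8: 0.231 × 27 = 6.2370
  age 9: 0.118 × 17 = 2.0060
  age 10: 0.074 × 2 = 0.1480
  age 11: 0.056 × 4 = 0.2240
  age 12: 0.043 × 35 = 1.5050
R₀ = 0.0000 + 3.1360 + 6.2370 + 2.0060 + 0.1480 + 0.2240 + 1.5050 = 13.2560

13.26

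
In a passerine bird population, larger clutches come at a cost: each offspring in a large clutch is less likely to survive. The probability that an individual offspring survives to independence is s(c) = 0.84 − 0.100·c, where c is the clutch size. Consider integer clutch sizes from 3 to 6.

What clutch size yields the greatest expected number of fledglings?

4

Expected fledglings = c × s(c):
  c=3: 3 × 0.540 = 1.620
  c=4: 4 × 0.440 = 1.760
  c=5: 5 × 0.340 = 1.700
  c=6: 6 × 0.240 = 1.440
Maximum at c = 4 (1.760 fledglings).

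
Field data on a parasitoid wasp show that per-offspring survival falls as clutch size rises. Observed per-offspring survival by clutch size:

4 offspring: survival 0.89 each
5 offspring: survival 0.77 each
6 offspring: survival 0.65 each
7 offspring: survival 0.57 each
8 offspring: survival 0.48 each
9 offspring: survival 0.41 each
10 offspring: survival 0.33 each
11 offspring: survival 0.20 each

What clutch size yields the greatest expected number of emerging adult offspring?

7

Expected emerging adult offspring = c × s(c):
  c=4: 4 × 0.89 = 3.560
  c=5: 5 × 0.77 = 3.850
  c=6: 6 × 0.65 = 3.900
  c=7: 7 × 0.57 = 3.990
  c=8: 8 × 0.48 = 3.840
  c=9: 9 × 0.41 = 3.690
  c=10: 10 × 0.33 = 3.300
  c=11: 11 × 0.20 = 2.200
Maximum at c = 7 (3.990 emerging adult offspring).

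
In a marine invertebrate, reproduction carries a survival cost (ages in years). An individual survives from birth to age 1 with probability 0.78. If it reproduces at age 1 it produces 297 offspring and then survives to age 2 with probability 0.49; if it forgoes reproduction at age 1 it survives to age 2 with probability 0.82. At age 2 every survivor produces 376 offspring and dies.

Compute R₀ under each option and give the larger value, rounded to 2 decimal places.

breed at age 1: R₀ = 0.78 × (297 + 0.49 × 376) = 0.78 × 481.2400 = 375.3672
delay to age 2: R₀ = 0.78 × (0.82 × 376) = 0.78 × 308.3200 = 240.4896
Higher: breed at age 1 (375.3672).

375.37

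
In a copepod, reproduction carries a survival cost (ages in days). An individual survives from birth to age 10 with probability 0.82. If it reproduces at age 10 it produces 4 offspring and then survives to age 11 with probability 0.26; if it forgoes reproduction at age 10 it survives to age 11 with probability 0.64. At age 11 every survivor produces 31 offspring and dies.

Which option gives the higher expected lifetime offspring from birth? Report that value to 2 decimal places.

breed at age 10: R₀ = 0.82 × (4 + 0.26 × 31) = 0.82 × 12.0600 = 9.8892
delay to age 11: R₀ = 0.82 × (0.64 × 31) = 0.82 × 19.8400 = 16.2688
Higher: delay to age 11 (16.2688).

16.27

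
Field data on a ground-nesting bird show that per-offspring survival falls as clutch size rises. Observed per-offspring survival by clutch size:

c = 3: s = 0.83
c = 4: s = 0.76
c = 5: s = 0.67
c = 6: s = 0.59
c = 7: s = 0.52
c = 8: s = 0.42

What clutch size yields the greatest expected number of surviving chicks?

Expected surviving chicks = c × s(c):
  c=3: 3 × 0.83 = 2.490
  c=4: 4 × 0.76 = 3.040
  c=5: 5 × 0.67 = 3.350
  c=6: 6 × 0.59 = 3.540
  c=7: 7 × 0.52 = 3.640
  c=8: 8 × 0.42 = 3.360
Maximum at c = 7 (3.640 surviving chicks).

7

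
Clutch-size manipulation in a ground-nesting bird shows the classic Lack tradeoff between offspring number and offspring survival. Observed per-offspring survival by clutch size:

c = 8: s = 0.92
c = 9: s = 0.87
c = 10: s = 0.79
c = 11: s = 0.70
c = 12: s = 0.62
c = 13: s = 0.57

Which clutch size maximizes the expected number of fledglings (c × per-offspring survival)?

10

Expected fledglings = c × s(c):
  c=8: 8 × 0.92 = 7.360
  c=9: 9 × 0.87 = 7.830
  c=10: 10 × 0.79 = 7.900
  c=11: 11 × 0.70 = 7.700
  c=12: 12 × 0.62 = 7.440
  c=13: 13 × 0.57 = 7.410
Maximum at c = 10 (7.900 fledglings).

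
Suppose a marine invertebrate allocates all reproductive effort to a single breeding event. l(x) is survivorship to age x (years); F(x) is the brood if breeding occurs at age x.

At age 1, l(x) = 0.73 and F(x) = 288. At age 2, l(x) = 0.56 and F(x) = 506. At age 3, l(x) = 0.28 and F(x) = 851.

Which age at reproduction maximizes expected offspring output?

Expected offspring if breeding at age x = l(x) × F(x):
  age 1: 0.73 × 288 = 210.240
  age 2: 0.56 × 506 = 283.360
  age 3: 0.28 × 851 = 238.280
Maximum at age 2 (283.360).

2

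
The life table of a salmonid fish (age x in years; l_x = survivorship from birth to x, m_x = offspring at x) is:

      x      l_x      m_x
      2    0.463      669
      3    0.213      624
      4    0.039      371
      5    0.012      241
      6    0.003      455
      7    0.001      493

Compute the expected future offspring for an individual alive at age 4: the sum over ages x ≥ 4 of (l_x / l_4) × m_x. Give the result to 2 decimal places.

492.79

l_4 = 0.039. Conditional survival from age 4 to x is l_x / l_4.
  x=4: (0.039/0.039) × 371 = 371.0000
  x=5: (0.012/0.039) × 241 = 74.1538
  x=6: (0.003/0.039) × 455 = 35.0000
  x=7: (0.001/0.039) × 493 = 12.6410
Sum = 371.0000 + 74.1538 + 35.0000 + 12.6410 = 492.7949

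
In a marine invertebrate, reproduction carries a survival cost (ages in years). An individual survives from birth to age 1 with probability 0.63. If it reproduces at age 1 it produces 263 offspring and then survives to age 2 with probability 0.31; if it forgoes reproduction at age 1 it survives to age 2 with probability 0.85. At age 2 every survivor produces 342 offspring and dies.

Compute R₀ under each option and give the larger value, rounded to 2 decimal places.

232.48

breed at age 1: R₀ = 0.63 × (263 + 0.31 × 342) = 0.63 × 369.0200 = 232.4826
delay to age 2: R₀ = 0.63 × (0.85 × 342) = 0.63 × 290.7000 = 183.1410
Higher: breed at age 1 (232.4826).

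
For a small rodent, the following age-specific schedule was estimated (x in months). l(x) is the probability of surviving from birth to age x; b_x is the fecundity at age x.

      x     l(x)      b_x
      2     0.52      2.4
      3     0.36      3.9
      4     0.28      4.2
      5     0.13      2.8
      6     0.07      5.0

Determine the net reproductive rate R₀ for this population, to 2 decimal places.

R₀ = Σ l(x) b_x:
  age 2: 0.52 × 2.4 = 1.2480
  age 3: 0.36 × 3.9 = 1.4040
  age 4: 0.28 × 4.2 = 1.1760
  age 5: 0.13 × 2.8 = 0.3640
  age 6: 0.07 × 5.0 = 0.3500
R₀ = 1.2480 + 1.4040 + 1.1760 + 0.3640 + 0.3500 = 4.5420

4.54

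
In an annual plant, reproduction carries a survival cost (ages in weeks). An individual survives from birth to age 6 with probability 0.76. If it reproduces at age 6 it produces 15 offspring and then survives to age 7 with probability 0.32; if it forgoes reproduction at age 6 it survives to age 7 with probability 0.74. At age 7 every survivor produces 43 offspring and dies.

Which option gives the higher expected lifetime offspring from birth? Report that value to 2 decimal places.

24.18

breed at age 6: R₀ = 0.76 × (15 + 0.32 × 43) = 0.76 × 28.7600 = 21.8576
delay to age 7: R₀ = 0.76 × (0.74 × 43) = 0.76 × 31.8200 = 24.1832
Higher: delay to age 7 (24.1832).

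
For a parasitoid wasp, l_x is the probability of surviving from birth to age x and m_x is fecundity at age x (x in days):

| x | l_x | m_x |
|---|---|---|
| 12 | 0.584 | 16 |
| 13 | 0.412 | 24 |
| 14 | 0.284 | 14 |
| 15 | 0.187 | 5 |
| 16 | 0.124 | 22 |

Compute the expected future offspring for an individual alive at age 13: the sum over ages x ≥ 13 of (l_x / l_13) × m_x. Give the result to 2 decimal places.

42.54

l_13 = 0.412. Conditional survival from age 13 to x is l_x / l_13.
  x=13: (0.412/0.412) × 24 = 24.0000
  x=14: (0.284/0.412) × 14 = 9.6505
  x=15: (0.187/0.412) × 5 = 2.2694
  x=16: (0.124/0.412) × 22 = 6.6214
Sum = 24.0000 + 9.6505 + 2.2694 + 6.6214 = 42.5413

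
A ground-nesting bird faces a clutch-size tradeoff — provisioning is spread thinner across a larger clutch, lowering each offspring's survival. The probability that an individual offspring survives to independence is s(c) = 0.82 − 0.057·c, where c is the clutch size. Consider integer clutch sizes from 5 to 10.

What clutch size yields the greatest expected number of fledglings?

Expected fledglings = c × s(c):
  c=5: 5 × 0.535 = 2.675
  c=6: 6 × 0.478 = 2.868
  c=7: 7 × 0.421 = 2.947
  c=8: 8 × 0.364 = 2.912
  c=9: 9 × 0.307 = 2.763
  c=10: 10 × 0.250 = 2.500
Maximum at c = 7 (2.947 fledglings).

7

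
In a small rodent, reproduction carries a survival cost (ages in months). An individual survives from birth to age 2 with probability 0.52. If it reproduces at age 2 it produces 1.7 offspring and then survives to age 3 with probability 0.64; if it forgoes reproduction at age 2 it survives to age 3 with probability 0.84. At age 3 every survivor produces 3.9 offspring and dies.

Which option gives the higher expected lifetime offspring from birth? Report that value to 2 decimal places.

breed at age 2: R₀ = 0.52 × (1.7 + 0.64 × 3.9) = 0.52 × 4.1960 = 2.1819
delay to age 3: R₀ = 0.52 × (0.84 × 3.9) = 0.52 × 3.2760 = 1.7035
Higher: breed at age 2 (2.1819).

2.18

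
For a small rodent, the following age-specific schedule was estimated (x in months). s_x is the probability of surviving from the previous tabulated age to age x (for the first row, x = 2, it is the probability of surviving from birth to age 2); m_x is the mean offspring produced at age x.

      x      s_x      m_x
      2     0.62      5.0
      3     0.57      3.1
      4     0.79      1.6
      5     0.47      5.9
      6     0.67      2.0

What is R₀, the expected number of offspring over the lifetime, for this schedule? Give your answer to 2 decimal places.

5.59

Survivorship from birth: l_x = s_2·s_3·…·s_x.
  l_2 = 0.62000
  l_3 = 0.35340
  l_4 = 0.27919
  l_5 = 0.13122
  l_6 = 0.08792
R₀ = Σ l_x m_x:
  age 2: 0.62000 × 5.0 = 3.1000
  age 3: 0.35340 × 3.1 = 1.0955
  age 4: 0.27919 × 1.6 = 0.4467
  age 5: 0.13122 × 5.9 = 0.7742
  age 6: 0.08792 × 2.0 = 0.1758
R₀ = 3.1000 + 1.0955 + 0.4467 + 0.7742 + 0.1758 = 5.5923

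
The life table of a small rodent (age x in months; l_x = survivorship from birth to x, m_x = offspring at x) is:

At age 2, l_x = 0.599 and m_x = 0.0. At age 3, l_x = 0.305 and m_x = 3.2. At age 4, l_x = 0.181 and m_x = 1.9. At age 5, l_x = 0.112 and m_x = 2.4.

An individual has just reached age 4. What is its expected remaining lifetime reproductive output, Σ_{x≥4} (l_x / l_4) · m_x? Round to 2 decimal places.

3.39

l_4 = 0.181. Conditional survival from age 4 to x is l_x / l_4.
  x=4: (0.181/0.181) × 1.9 = 1.9000
  x=5: (0.112/0.181) × 2.4 = 1.4851
Sum = 1.9000 + 1.4851 = 3.3851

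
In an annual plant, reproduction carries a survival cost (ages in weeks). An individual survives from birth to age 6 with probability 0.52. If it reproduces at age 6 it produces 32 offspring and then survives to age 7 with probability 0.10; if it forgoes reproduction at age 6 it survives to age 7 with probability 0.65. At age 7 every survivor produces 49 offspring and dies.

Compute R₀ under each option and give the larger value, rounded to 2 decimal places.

breed at age 6: R₀ = 0.52 × (32 + 0.10 × 49) = 0.52 × 36.9000 = 19.1880
delay to age 7: R₀ = 0.52 × (0.65 × 49) = 0.52 × 31.8500 = 16.5620
Higher: breed at age 6 (19.1880).

19.19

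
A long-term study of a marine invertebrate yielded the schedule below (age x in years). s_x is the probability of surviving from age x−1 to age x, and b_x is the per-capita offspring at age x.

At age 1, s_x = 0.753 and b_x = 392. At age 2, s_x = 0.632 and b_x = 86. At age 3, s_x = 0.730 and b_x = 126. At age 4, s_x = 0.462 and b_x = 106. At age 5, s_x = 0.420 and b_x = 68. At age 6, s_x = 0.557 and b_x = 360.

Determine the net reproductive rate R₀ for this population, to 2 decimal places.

Survivorship from birth: l_x = s_1·s_2·…·s_x.
  l_1 = 0.75300
  l_2 = 0.47590
  l_3 = 0.34740
  l_4 = 0.16050
  l_5 = 0.06741
  l_6 = 0.03755
R₀ = Σ l_x b_x:
  age 1: 0.75300 × 392 = 295.1760
  age 2: 0.47590 × 86 = 40.9274
  age 3: 0.34740 × 126 = 43.7724
  age 4: 0.16050 × 106 = 17.0130
  age 5: 0.06741 × 68 = 4.5839
  age 6: 0.03755 × 360 = 13.5180
R₀ = 295.1760 + 40.9274 + 43.7724 + 17.0130 + 4.5839 + 13.5180 = 414.9907

414.99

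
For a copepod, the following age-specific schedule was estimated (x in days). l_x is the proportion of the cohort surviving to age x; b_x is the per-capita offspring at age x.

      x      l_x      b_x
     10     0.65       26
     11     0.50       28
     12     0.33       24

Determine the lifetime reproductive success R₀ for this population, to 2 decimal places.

R₀ = Σ l_x b_x:
  age 10: 0.65 × 26 = 16.9000
  age 11: 0.50 × 28 = 14.0000
  age 12: 0.33 × 24 = 7.9200
R₀ = 16.9000 + 14.0000 + 7.9200 = 38.8200

38.82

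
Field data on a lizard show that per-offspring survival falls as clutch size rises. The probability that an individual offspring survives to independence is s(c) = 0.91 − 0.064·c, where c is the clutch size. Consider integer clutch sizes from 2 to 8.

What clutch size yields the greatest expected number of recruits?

Expected recruits = c × s(c):
  c=2: 2 × 0.782 = 1.564
  c=3: 3 × 0.718 = 2.154
  c=4: 4 × 0.654 = 2.616
  c=5: 5 × 0.590 = 2.950
  c=6: 6 × 0.526 = 3.156
  c=7: 7 × 0.462 = 3.234
  c=8: 8 × 0.398 = 3.184
Maximum at c = 7 (3.234 recruits).

7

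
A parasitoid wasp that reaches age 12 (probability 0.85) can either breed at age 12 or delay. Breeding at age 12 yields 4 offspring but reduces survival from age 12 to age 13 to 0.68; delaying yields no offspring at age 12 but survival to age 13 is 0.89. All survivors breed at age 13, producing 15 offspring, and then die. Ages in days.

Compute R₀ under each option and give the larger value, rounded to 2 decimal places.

12.07

breed at age 12: R₀ = 0.85 × (4 + 0.68 × 15) = 0.85 × 14.2000 = 12.0700
delay to age 13: R₀ = 0.85 × (0.89 × 15) = 0.85 × 13.3500 = 11.3475
Higher: breed at age 12 (12.0700).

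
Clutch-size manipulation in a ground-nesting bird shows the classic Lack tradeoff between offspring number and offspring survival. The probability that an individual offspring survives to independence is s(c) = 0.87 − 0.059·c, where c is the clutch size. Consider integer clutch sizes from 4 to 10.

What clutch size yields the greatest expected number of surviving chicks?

Expected surviving chicks = c × s(c):
  c=4: 4 × 0.634 = 2.536
  c=5: 5 × 0.575 = 2.875
  c=6: 6 × 0.516 = 3.096
  c=7: 7 × 0.457 = 3.199
  c=8: 8 × 0.398 = 3.184
  c=9: 9 × 0.339 = 3.051
  c=10: 10 × 0.280 = 2.800
Maximum at c = 7 (3.199 surviving chicks).

7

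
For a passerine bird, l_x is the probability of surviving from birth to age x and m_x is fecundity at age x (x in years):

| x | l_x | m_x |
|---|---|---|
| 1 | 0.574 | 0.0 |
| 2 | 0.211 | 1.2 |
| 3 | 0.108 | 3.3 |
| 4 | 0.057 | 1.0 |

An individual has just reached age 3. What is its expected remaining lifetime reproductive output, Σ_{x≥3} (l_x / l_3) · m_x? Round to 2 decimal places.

l_3 = 0.108. Conditional survival from age 3 to x is l_x / l_3.
  x=3: (0.108/0.108) × 3.3 = 3.3000
  x=4: (0.057/0.108) × 1.0 = 0.5278
Sum = 3.3000 + 0.5278 = 3.8278

3.83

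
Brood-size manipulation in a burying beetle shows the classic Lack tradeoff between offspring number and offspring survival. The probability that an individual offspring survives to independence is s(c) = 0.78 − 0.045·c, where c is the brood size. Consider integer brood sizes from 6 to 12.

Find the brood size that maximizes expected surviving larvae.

Expected surviving larvae = c × s(c):
  c=6: 6 × 0.510 = 3.060
  c=7: 7 × 0.465 = 3.255
  c=8: 8 × 0.420 = 3.360
  c=9: 9 × 0.375 = 3.375
  c=10: 10 × 0.330 = 3.300
  c=11: 11 × 0.285 = 3.135
  c=12: 12 × 0.240 = 2.880
Maximum at c = 9 (3.375 surviving larvae).

9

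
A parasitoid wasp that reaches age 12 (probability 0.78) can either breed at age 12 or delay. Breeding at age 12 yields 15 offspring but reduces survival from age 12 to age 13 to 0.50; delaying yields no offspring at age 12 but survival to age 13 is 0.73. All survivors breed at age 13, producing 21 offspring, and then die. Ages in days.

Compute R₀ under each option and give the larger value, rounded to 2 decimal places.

breed at age 12: R₀ = 0.78 × (15 + 0.50 × 21) = 0.78 × 25.5000 = 19.8900
delay to age 13: R₀ = 0.78 × (0.73 × 21) = 0.78 × 15.3300 = 11.9574
Higher: breed at age 12 (19.8900).

19.89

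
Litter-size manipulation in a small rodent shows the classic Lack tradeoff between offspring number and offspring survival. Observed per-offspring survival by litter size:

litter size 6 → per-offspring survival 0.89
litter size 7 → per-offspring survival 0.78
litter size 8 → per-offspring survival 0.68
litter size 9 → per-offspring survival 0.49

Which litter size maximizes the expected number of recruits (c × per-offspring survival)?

7

Expected recruits = c × s(c):
  c=6: 6 × 0.89 = 5.340
  c=7: 7 × 0.78 = 5.460
  c=8: 8 × 0.68 = 5.440
  c=9: 9 × 0.49 = 4.410
Maximum at c = 7 (5.460 recruits).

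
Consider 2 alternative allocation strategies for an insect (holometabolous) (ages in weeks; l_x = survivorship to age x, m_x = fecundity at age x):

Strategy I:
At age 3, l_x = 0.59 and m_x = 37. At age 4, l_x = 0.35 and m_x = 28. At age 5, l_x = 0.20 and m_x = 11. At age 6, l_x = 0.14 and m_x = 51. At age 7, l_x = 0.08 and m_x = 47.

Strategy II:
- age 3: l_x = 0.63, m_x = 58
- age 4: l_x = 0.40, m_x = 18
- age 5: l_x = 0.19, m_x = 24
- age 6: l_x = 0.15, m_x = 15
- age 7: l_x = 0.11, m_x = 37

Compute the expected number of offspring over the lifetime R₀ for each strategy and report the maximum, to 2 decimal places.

Strategy I: R₀ = 0.59×37 + 0.35×28 + 0.20×11 + 0.14×51 + 0.08×47 = 44.7300
Strategy II: R₀ = 0.63×58 + 0.40×18 + 0.19×24 + 0.15×15 + 0.11×37 = 54.6200
Highest R₀: strategy II with 54.6200.

54.62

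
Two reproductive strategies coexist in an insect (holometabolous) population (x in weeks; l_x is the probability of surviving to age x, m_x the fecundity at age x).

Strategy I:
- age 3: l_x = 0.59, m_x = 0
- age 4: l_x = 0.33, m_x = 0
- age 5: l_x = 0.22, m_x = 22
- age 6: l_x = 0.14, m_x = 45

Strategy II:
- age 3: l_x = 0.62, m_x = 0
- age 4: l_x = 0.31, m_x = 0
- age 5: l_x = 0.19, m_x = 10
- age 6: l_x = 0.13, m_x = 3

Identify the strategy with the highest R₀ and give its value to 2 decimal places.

11.14

Strategy I: R₀ = 0.59×0 + 0.33×0 + 0.22×22 + 0.14×45 = 11.1400
Strategy II: R₀ = 0.62×0 + 0.31×0 + 0.19×10 + 0.13×3 = 2.2900
Highest R₀: strategy I with 11.1400.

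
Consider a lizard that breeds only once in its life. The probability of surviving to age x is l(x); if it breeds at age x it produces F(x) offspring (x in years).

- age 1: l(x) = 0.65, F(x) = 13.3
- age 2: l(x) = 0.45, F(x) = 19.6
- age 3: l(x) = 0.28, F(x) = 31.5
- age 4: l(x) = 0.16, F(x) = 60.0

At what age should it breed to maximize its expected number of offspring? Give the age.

4

Expected offspring if breeding at age x = l(x) × F(x):
  age 1: 0.65 × 13.3 = 8.645
  age 2: 0.45 × 19.6 = 8.820
  age 3: 0.28 × 31.5 = 8.820
  age 4: 0.16 × 60.0 = 9.600
Maximum at age 4 (9.600).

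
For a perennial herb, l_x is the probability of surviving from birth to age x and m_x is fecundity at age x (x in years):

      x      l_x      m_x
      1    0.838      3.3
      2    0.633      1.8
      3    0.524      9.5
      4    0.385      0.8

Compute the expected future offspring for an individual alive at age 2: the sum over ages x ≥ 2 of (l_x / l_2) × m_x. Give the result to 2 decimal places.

l_2 = 0.633. Conditional survival from age 2 to x is l_x / l_2.
  x=2: (0.633/0.633) × 1.8 = 1.8000
  x=3: (0.524/0.633) × 9.5 = 7.8641
  x=4: (0.385/0.633) × 0.8 = 0.4866
Sum = 1.8000 + 7.8641 + 0.4866 = 10.1507

10.15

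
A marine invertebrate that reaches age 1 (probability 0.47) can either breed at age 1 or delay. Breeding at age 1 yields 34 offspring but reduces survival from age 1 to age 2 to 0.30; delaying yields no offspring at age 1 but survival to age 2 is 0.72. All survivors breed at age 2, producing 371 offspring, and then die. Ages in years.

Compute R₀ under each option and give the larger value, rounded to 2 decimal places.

breed at age 1: R₀ = 0.47 × (34 + 0.30 × 371) = 0.47 × 145.3000 = 68.2910
delay to age 2: R₀ = 0.47 × (0.72 × 371) = 0.47 × 267.1200 = 125.5464
Higher: delay to age 2 (125.5464).

125.55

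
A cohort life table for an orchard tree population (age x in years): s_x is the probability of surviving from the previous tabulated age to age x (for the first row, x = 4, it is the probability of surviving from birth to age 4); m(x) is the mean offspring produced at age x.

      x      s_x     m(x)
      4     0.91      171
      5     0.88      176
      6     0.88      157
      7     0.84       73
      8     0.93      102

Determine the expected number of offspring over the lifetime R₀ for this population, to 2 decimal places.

Survivorship from birth: l_x = s_4·s_5·…·s_x.
  l_4 = 0.91000
  l_5 = 0.80080
  l_6 = 0.70470
  l_7 = 0.59195
  l_8 = 0.55051
R₀ = Σ l_x m(x):
  age 4: 0.91000 × 171 = 155.6100
  age 5: 0.80080 × 176 = 140.9408
  age 6: 0.70470 × 157 = 110.6379
  age 7: 0.59195 × 73 = 43.2124
  age 8: 0.55051 × 102 = 56.1520
R₀ = 155.6100 + 140.9408 + 110.6379 + 43.2124 + 56.1520 = 506.5531

506.55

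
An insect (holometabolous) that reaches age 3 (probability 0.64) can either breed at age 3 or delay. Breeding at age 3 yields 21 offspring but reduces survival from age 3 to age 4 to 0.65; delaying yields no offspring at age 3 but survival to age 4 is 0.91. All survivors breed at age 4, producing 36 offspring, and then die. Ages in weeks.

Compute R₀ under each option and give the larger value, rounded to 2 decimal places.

breed at age 3: R₀ = 0.64 × (21 + 0.65 × 36) = 0.64 × 44.4000 = 28.4160
delay to age 4: R₀ = 0.64 × (0.91 × 36) = 0.64 × 32.7600 = 20.9664
Higher: breed at age 3 (28.4160).

28.42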